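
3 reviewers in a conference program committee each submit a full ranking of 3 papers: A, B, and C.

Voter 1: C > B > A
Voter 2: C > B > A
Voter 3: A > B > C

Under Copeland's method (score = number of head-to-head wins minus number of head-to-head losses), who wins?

C

Pairwise results:
  A vs B: B wins 2–1.
  A vs C: C wins 2–1.
  B vs C: C wins 2–1.
Copeland scores (wins − losses):
  A: 0 − 2 = -2
  B: 1 − 1 = 0
  C: 2 − 0 = 2
C has the best Copeland score.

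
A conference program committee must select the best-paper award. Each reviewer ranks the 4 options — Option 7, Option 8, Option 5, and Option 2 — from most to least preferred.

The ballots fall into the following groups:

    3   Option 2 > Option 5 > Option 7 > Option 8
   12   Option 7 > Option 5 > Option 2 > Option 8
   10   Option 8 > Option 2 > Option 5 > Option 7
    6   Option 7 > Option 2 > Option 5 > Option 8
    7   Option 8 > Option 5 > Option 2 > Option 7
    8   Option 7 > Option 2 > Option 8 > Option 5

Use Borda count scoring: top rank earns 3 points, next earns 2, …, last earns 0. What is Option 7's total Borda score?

Borda scores:
  Option 7: 3·1 + 12·3 + 10·0 + 6·3 + 7·0 + 8·3 = 81
  Option 8: 3·0 + 12·0 + 10·3 + 6·0 + 7·3 + 8·1 = 59
  Option 5: 3·2 + 12·2 + 10·1 + 6·1 + 7·2 + 8·0 = 60
  Option 2: 3·3 + 12·1 + 10·2 + 6·2 + 7·1 + 8·2 = 76

81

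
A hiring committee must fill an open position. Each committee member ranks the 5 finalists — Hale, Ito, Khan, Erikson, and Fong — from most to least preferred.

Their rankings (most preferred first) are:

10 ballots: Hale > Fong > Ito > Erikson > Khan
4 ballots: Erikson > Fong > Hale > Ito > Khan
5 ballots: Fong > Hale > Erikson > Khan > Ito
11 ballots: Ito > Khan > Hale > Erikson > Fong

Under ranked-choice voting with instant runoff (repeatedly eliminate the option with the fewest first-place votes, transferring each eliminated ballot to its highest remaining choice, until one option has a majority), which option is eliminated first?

Khan

Round 1: Ito 11, Hale 10, Fong 5, Erikson 4, Khan 0. Khan has the fewest and is eliminated.
Round 2: Ito 11, Hale 10, Fong 5, Erikson 4. Erikson has the fewest and is eliminated.
Round 3: Ito 11, Hale 10, Fong 9. Fong has the fewest and is eliminated.
Round 4: Hale 19, Ito 11. Hale has a majority.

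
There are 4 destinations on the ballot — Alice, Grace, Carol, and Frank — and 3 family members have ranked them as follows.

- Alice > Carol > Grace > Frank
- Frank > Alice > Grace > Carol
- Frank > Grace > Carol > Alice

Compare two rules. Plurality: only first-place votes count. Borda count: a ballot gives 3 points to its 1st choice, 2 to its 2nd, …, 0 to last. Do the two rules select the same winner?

Yes

Plurality first-place counts: Alice 1, Grace 0, Carol 0, Frank 2 → Frank.
Borda totals: Alice 5, Grace 4, Carol 3, Frank 6 → Frank.
The two rules agree on Frank.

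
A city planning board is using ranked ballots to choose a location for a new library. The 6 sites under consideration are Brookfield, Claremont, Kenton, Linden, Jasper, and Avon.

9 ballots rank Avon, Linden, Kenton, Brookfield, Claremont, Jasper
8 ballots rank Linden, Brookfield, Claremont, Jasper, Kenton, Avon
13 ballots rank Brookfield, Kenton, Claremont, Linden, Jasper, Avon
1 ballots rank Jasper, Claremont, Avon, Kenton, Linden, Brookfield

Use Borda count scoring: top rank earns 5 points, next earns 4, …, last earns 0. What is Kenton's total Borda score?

89

Borda scores:
  Brookfield: 9·2 + 8·4 + 13·5 + 0 = 115
  Claremont: 9·1 + 8·3 + 13·3 + 4 = 76
  Kenton: 9·3 + 8·1 + 13·4 + 2 = 89
  Linden: 9·4 + 8·5 + 13·2 + 1 = 103
  Jasper: 9·0 + 8·2 + 13·1 + 5 = 34
  Avon: 9·5 + 8·0 + 13·0 + 3 = 48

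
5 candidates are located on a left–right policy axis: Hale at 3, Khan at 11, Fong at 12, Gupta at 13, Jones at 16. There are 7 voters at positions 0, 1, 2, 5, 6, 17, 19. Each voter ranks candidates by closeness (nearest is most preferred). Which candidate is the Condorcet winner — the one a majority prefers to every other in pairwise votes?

Hale

With single-peaked preferences on a line, the Condorcet winner is the candidate closest to the median voter.
The median voter (position 5) is closest to Hale at 3.
Check: Hale vs Gupta — voters closer to Hale: 5 of 7.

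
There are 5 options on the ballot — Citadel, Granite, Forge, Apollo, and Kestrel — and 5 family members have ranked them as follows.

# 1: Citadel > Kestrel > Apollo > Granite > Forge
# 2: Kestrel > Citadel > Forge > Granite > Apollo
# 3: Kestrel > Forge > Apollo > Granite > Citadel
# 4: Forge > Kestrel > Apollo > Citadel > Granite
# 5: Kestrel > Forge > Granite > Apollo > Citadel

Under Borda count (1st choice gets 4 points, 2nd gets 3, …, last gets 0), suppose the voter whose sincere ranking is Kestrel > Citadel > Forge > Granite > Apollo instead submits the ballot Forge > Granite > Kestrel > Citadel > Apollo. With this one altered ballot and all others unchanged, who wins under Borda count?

Borda totals with the altered ballot: Citadel 6, Granite 7, Forge 14, Apollo 7, Kestrel 16.
The winner is unchanged: still Kestrel.

Kestrel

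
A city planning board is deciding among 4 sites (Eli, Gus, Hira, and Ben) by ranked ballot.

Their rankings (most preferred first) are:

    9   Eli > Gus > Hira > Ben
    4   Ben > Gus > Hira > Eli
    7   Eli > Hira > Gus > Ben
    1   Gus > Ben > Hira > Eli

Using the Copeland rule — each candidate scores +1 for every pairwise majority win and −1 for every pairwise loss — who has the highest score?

Pairwise results:
  Eli vs Gus: Eli wins 16–5.
  Eli vs Hira: Eli wins 16–5.
  Eli vs Ben: Eli wins 16–5.
  Gus vs Hira: Gus wins 14–7.
  Gus vs Ben: Gus wins 17–4.
  Hira vs Ben: Hira wins 16–5.
Copeland scores (wins − losses):
  Eli: 3 − 0 = 3
  Gus: 2 − 1 = 1
  Hira: 1 − 2 = -1
  Ben: 0 − 3 = -3
Eli has the best Copeland score.

Eli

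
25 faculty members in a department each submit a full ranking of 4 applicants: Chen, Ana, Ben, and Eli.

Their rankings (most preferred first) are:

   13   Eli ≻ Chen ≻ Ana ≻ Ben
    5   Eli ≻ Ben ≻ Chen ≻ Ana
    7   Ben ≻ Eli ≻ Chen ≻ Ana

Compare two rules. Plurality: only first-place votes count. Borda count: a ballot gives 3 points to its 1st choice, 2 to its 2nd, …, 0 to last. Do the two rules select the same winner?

Plurality first-place counts: Chen 0, Ana 0, Ben 7, Eli 18 → Eli.
Borda totals: Chen 38, Ana 13, Ben 31, Eli 68 → Eli.
The two rules agree on Eli.

Yes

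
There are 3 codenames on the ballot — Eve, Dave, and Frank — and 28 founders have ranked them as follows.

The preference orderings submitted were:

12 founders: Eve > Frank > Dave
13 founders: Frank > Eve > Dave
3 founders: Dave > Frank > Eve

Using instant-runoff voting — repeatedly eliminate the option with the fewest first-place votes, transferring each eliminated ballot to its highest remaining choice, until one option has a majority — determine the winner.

Frank

Round 1: Frank 13, Eve 12, Dave 3. Dave has the fewest and is eliminated.
Round 2: Frank 16, Eve 12. Frank has a majority.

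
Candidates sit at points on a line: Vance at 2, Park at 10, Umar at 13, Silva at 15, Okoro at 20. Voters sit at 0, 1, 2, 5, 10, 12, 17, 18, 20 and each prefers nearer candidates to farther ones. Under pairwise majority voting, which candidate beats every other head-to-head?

With single-peaked preferences on a line, the Condorcet winner is the candidate closest to the median voter.
The median voter (position 10) is closest to Park at 10.
Check: Park vs Silva — voters closer to Park: 6 of 9.

Park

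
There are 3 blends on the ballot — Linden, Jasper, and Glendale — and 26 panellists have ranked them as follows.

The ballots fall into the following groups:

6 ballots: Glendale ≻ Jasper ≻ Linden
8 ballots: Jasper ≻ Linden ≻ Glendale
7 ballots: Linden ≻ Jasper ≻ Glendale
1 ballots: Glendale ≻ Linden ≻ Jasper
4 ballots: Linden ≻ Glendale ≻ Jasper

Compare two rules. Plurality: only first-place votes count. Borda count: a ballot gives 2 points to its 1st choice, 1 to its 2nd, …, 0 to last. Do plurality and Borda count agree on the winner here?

Plurality first-place counts: Linden 11, Jasper 8, Glendale 7 → Linden.
Borda totals: Linden 31, Jasper 29, Glendale 18 → Linden.
The two rules agree on Linden.

Yes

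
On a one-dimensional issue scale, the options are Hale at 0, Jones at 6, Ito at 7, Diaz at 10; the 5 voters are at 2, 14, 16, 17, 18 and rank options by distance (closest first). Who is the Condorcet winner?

Diaz

With single-peaked preferences on a line, the Condorcet winner is the candidate closest to the median voter.
The median voter (position 16) is closest to Diaz at 10.
Check: Diaz vs Jones — voters closer to Diaz: 4 of 5.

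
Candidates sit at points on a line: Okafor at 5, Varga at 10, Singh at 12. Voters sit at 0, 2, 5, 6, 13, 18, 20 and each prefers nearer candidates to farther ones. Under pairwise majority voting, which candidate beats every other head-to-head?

Okafor

With single-peaked preferences on a line, the Condorcet winner is the candidate closest to the median voter.
The median voter (position 6) is closest to Okafor at 5.
Check: Okafor vs Singh — voters closer to Okafor: 4 of 7.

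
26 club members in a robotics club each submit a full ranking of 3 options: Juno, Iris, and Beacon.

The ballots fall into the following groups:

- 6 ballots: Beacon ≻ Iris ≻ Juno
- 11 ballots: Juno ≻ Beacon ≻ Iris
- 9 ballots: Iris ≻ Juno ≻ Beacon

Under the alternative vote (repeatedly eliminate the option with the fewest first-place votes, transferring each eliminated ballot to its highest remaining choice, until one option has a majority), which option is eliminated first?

Round 1: Juno 11, Iris 9, Beacon 6. Beacon has the fewest and is eliminated.
Round 2: Iris 15, Juno 11. Iris has a majority.

Beacon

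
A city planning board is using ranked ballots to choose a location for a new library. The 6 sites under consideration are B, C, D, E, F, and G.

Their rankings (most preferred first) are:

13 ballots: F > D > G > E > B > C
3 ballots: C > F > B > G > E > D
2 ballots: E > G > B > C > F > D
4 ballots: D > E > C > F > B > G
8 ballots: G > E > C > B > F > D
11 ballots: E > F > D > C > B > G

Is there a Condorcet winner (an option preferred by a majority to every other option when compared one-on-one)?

No

Head-to-head results (41 voters total):
B vs C: C wins 26–15.
B vs D: D wins 28–13.
B vs E: E wins 38–3.
B vs F: F wins 31–10.
B vs G: G wins 23–18.
C vs D: D wins 28–13.
C vs E: E wins 38–3.
C vs F: F wins 24–17.
C vs G: G wins 23–18.
D vs E: E wins 24–17.
D vs F: F wins 37–4.
D vs G: D wins 28–13.
E vs F: E wins 25–16.
E vs G: G wins 24–17.
F vs G: F wins 31–10.
No candidate beats all others: D beats G beats E beats D, a majority cycle.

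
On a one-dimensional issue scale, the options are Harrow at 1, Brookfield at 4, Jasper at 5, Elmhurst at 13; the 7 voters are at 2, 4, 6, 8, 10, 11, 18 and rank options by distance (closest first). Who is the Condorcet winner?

Jasper

With single-peaked preferences on a line, the Condorcet winner is the candidate closest to the median voter.
The median voter (position 8) is closest to Jasper at 5.
Check: Jasper vs Harrow — voters closer to Jasper: 6 of 7.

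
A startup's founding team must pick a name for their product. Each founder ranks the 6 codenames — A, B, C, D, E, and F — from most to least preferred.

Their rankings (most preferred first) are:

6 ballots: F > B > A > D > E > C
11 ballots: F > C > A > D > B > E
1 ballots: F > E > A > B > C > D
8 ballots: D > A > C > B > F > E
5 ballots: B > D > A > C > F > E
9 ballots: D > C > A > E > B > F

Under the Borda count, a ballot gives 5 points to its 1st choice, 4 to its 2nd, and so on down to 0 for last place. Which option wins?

Borda scores:
  A: 6·3 + 11·3 + 3 + 8·4 + 5·3 + 9·3 = 128
  B: 6·4 + 11·1 + 2 + 8·2 + 5·5 + 9·1 = 87
  C: 6·0 + 11·4 + 1 + 8·3 + 5·2 + 9·4 = 115
  D: 6·2 + 11·2 + 0 + 8·5 + 5·4 + 9·5 = 139
  E: 6·1 + 11·0 + 4 + 8·0 + 5·0 + 9·2 = 28
  F: 6·5 + 11·5 + 5 + 8·1 + 5·1 + 9·0 = 103
D has the highest total.

D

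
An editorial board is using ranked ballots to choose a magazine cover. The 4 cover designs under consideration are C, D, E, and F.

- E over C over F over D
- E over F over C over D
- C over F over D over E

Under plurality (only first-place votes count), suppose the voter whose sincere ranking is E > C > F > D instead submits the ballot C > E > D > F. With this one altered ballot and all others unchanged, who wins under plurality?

C

First-place totals with the altered ballot: C 2, D 0, E 1, F 0.
The switch changes the winner from E to C.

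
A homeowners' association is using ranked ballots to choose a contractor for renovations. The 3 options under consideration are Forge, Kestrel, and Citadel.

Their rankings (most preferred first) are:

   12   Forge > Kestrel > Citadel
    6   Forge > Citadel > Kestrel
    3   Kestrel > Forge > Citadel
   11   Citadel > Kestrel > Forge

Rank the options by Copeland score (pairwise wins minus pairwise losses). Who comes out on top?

Forge

Pairwise results:
  Forge vs Kestrel: Forge wins 18–14.
  Forge vs Citadel: Forge wins 21–11.
  Kestrel vs Citadel: Citadel wins 17–15.
Copeland scores (wins − losses):
  Forge: 2 − 0 = 2
  Kestrel: 0 − 2 = -2
  Citadel: 1 − 1 = 0
Forge has the best Copeland score.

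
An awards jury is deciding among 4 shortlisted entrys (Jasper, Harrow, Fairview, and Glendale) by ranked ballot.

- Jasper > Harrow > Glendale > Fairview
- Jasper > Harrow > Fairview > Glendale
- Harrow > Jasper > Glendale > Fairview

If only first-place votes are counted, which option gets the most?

Jasper

First-place vote totals:
  Jasper: 2
  Harrow: 1
  Fairview: 0
  Glendale: 0
Jasper has the most first-place votes.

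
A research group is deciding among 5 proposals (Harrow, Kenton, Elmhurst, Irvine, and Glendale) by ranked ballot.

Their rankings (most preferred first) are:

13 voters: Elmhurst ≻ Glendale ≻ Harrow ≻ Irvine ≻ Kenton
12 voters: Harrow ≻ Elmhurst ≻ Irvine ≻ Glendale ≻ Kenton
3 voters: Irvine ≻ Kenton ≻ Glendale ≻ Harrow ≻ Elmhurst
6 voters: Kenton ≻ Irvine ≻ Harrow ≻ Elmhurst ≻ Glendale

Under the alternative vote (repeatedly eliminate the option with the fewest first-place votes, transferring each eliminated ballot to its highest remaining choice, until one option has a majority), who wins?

Harrow

Round 1: Elmhurst 13, Harrow 12, Kenton 6, Irvine 3, Glendale 0. Glendale has the fewest and is eliminated.
Round 2: Elmhurst 13, Harrow 12, Kenton 6, Irvine 3. Irvine has the fewest and is eliminated.
Round 3: Elmhurst 13, Harrow 12, Kenton 9. Kenton has the fewest and is eliminated.
Round 4: Harrow 21, Elmhurst 13. Harrow has a majority.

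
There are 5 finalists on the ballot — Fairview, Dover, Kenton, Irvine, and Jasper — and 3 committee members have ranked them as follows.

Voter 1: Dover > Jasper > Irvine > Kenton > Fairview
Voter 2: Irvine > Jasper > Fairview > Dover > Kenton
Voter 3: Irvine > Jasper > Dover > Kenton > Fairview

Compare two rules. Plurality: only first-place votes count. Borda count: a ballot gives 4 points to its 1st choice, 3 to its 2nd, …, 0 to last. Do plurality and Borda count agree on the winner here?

Plurality first-place counts: Fairview 0, Dover 1, Kenton 0, Irvine 2, Jasper 0 → Irvine.
Borda totals: Fairview 2, Dover 7, Kenton 2, Irvine 10, Jasper 9 → Irvine.
The two rules agree on Irvine.

Yes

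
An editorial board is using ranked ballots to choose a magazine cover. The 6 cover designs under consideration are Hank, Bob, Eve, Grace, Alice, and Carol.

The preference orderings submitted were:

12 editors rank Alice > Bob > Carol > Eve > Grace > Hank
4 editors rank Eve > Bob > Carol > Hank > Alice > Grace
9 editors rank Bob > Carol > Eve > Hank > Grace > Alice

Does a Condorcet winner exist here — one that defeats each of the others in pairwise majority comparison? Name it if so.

Head-to-head results (25 voters total):
Hank vs Bob: Bob wins 25–0.
Hank vs Eve: Eve wins 25–0.
Hank vs Grace: Hank wins 13–12.
Hank vs Alice: Hank wins 13–12.
Hank vs Carol: Carol wins 25–0.
Bob vs Eve: Bob wins 21–4.
Bob vs Grace: Bob wins 25–0.
Bob vs Alice: Bob wins 13–12.
Bob vs Carol: Bob wins 25–0.
Eve vs Grace: Eve wins 25–0.
Eve vs Alice: Eve wins 13–12.
Eve vs Carol: Carol wins 21–4.
Grace vs Alice: Alice wins 16–9.
Grace vs Carol: Carol wins 25–0.
Alice vs Carol: Carol wins 13–12.
Bob beats each rival — Hank (25–0), Eve (21–4), Grace (25–0), Alice (13–12), Carol (25–0) — so Bob is the Condorcet winner.

Bob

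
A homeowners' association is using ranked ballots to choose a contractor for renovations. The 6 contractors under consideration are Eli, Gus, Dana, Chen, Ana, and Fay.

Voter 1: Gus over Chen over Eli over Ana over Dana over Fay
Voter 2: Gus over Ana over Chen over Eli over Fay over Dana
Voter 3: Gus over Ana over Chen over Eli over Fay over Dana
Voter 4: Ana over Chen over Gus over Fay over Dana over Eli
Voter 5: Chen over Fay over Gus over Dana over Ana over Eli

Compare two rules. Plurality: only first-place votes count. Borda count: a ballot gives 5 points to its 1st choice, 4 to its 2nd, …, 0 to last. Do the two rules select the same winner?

Plurality first-place counts: Eli 0, Gus 3, Dana 0, Chen 1, Ana 1, Fay 0 → Gus.
Borda totals: Eli 7, Gus 21, Dana 4, Chen 19, Ana 16, Fay 8 → Gus.
The two rules agree on Gus.

Yes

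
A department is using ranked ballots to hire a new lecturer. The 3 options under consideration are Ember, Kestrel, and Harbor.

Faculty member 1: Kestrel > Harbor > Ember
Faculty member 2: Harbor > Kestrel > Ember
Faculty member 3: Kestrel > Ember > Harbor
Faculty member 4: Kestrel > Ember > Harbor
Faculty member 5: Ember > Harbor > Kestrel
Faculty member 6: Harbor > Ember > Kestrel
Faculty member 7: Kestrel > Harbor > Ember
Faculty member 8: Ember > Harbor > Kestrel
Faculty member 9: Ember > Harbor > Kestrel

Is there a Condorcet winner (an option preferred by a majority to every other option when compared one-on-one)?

Head-to-head results (9 voters total):
Ember vs Kestrel: Kestrel wins 5–4.
Ember vs Harbor: Ember wins 5–4.
Kestrel vs Harbor: Harbor wins 5–4.
No candidate beats all others: Ember beats Harbor beats Kestrel beats Ember, a majority cycle.

No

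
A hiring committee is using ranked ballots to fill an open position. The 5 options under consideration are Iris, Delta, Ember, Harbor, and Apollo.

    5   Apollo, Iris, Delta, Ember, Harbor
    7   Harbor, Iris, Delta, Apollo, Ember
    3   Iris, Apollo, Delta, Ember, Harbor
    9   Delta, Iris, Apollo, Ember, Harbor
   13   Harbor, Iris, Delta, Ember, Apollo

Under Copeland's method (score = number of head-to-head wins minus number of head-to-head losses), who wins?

Harbor

Pairwise results:
  Iris vs Delta: Iris wins 28–9.
  Iris vs Ember: Iris wins 37–0.
  Iris vs Harbor: Harbor wins 20–17.
  Iris vs Apollo: Iris wins 32–5.
  Delta vs Ember: Delta wins 37–0.
  Delta vs Harbor: Harbor wins 20–17.
  Delta vs Apollo: Delta wins 29–8.
  Ember vs Harbor: Harbor wins 20–17.
  Ember vs Apollo: Apollo wins 24–13.
  Harbor vs Apollo: Harbor wins 20–17.
Copeland scores (wins − losses):
  Iris: 3 − 1 = 2
  Delta: 2 − 2 = 0
  Ember: 0 − 4 = -4
  Harbor: 4 − 0 = 4
  Apollo: 1 − 3 = -2
Harbor has the best Copeland score.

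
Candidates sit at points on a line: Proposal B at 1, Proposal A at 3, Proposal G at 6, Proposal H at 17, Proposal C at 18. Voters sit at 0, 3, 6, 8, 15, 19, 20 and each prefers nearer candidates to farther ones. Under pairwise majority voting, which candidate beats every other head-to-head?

Proposal G

With single-peaked preferences on a line, the Condorcet winner is the candidate closest to the median voter.
The median voter (position 8) is closest to Proposal G at 6.
Check: Proposal G vs Proposal A — voters closer to Proposal G: 5 of 7.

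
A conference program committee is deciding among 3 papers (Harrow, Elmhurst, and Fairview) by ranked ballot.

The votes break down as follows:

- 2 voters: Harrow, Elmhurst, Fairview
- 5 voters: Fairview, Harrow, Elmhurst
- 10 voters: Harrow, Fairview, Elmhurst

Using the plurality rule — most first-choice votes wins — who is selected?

Harrow

First-place vote totals:
  Harrow: 12
  Elmhurst: 0
  Fairview: 5
Harrow has the most first-place votes.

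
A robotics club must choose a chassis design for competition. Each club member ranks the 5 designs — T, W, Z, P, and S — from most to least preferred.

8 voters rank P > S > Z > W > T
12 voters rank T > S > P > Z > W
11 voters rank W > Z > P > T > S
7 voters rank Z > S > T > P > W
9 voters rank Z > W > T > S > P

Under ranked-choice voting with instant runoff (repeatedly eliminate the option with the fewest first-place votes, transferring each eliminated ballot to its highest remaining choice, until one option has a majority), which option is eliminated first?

S

Round 1: Z 16, T 12, W 11, P 8, S 0. S has the fewest and is eliminated.
Round 2: Z 16, T 12, W 11, P 8. P has the fewest and is eliminated.
Round 3: Z 24, T 12, W 11. Z has a majority.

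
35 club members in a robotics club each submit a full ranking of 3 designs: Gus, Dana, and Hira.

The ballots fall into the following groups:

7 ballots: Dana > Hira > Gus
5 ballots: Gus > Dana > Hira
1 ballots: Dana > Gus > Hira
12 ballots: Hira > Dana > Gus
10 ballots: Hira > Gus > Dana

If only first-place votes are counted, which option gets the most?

Hira

First-place vote totals:
  Gus: 5
  Dana: 8
  Hira: 22
Hira has the most first-place votes.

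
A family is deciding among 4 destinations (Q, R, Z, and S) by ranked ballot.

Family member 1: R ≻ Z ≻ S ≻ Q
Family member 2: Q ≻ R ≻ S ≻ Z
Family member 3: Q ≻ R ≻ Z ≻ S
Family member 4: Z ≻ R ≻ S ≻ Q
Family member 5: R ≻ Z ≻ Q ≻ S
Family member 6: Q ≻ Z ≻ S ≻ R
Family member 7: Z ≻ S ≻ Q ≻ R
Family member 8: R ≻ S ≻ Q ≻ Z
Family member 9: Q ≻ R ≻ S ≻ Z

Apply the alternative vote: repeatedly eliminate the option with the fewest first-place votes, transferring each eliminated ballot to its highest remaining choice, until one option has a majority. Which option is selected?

Q

Round 1: Q 4, R 3, Z 2, S 0. S has the fewest and is eliminated.
Round 2: Q 4, R 3, Z 2. Z has the fewest and is eliminated.
Round 3: Q 5, R 4. Q has a majority.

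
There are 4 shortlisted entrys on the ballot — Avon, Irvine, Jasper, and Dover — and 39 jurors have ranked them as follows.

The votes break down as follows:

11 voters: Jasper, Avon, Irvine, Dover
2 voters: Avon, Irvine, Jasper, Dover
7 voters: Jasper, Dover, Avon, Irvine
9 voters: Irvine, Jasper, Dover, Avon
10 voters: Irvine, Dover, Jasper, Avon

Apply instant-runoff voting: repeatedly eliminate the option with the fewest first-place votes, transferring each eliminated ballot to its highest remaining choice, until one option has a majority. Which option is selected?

Irvine

Round 1: Irvine 19, Jasper 18, Avon 2, Dover 0. Dover has the fewest and is eliminated.
Round 2: Irvine 19, Jasper 18, Avon 2. Avon has the fewest and is eliminated.
Round 3: Irvine 21, Jasper 18. Irvine has a majority.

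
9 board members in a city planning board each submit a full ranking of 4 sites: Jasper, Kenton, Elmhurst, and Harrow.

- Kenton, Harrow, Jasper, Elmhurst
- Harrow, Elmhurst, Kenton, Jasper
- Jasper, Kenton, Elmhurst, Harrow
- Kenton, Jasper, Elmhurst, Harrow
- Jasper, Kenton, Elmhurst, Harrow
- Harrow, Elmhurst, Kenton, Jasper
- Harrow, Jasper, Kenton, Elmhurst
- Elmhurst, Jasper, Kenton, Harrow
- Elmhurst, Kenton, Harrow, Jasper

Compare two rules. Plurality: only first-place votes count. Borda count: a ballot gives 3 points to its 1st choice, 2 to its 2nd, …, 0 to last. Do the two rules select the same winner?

Plurality first-place counts: Jasper 2, Kenton 2, Elmhurst 2, Harrow 3 → Harrow.
Borda totals: Jasper 13, Kenton 16, Elmhurst 13, Harrow 12 → Kenton.
The two rules disagree: plurality picks Harrow, Borda picks Kenton.

No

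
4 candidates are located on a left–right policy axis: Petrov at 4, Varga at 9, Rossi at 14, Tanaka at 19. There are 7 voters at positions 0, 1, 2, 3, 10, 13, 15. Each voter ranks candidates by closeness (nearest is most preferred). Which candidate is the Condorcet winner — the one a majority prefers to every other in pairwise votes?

With single-peaked preferences on a line, the Condorcet winner is the candidate closest to the median voter.
The median voter (position 3) is closest to Petrov at 4.
Check: Petrov vs Varga — voters closer to Petrov: 4 of 7.

Petrov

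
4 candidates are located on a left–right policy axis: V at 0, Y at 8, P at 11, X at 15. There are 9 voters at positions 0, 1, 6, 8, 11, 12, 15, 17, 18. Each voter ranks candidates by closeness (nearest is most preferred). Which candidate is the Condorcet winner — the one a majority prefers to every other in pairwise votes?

With single-peaked preferences on a line, the Condorcet winner is the candidate closest to the median voter.
The median voter (position 11) is closest to P at 11.
Check: P vs V — voters closer to P: 7 of 9.

P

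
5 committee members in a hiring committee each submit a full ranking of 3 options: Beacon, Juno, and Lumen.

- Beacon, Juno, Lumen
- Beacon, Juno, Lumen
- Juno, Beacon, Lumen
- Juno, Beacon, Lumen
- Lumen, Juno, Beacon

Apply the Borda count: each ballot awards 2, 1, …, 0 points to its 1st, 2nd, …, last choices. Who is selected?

Juno

Borda scores:
  Beacon: 2 + 2 + 1 + 1 + 0 = 6
  Juno: 1 + 1 + 2 + 2 + 1 = 7
  Lumen: 0 + 0 + 0 + 0 + 2 = 2
Juno has the highest total.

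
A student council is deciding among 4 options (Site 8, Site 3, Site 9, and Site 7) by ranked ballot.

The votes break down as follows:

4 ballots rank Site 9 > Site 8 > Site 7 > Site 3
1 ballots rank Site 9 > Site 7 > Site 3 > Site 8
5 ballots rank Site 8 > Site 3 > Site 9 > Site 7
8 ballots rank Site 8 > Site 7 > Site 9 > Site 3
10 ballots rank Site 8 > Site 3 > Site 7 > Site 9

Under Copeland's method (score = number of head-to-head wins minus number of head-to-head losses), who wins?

Site 8

Pairwise results:
  Site 8 vs Site 3: Site 8 wins 27–1.
  Site 8 vs Site 9: Site 8 wins 23–5.
  Site 8 vs Site 7: Site 8 wins 27–1.
  Site 3 vs Site 9: Site 3 wins 15–13.
  Site 3 vs Site 7: Site 3 wins 15–13.
  Site 9 vs Site 7: Site 7 wins 18–10.
Copeland scores (wins − losses):
  Site 8: 3 − 0 = 3
  Site 3: 2 − 1 = 1
  Site 9: 0 − 3 = -3
  Site 7: 1 − 2 = -1
Site 8 has the best Copeland score.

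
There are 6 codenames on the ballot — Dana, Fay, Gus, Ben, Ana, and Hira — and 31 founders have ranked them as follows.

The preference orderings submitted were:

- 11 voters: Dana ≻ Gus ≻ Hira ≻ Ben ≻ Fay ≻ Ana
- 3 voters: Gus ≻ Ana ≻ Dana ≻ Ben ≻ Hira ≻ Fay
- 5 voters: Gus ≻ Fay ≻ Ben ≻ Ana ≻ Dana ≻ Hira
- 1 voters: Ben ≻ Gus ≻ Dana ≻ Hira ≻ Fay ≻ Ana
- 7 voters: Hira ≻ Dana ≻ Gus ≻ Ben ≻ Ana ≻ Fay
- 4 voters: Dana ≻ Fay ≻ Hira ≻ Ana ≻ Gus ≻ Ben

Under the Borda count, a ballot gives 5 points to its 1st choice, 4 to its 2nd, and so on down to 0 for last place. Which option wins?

Borda scores:
  Dana: 11·5 + 3·3 + 5·1 + 3 + 7·4 + 4·5 = 120
  Fay: 11·1 + 3·0 + 5·4 + 1 + 7·0 + 4·4 = 48
  Gus: 11·4 + 3·5 + 5·5 + 4 + 7·3 + 4·1 = 113
  Ben: 11·2 + 3·2 + 5·3 + 5 + 7·2 + 4·0 = 62
  Ana: 11·0 + 3·4 + 5·2 + 0 + 7·1 + 4·2 = 37
  Hira: 11·3 + 3·1 + 5·0 + 2 + 7·5 + 4·3 = 85
Dana has the highest total.

Dana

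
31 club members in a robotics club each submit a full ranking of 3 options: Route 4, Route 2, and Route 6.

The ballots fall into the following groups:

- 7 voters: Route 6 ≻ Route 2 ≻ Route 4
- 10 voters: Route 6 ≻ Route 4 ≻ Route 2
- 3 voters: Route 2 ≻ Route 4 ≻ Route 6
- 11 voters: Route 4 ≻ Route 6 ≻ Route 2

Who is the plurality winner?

First-place vote totals:
  Route 4: 11
  Route 2: 3
  Route 6: 17
Route 6 has the most first-place votes.

Route 6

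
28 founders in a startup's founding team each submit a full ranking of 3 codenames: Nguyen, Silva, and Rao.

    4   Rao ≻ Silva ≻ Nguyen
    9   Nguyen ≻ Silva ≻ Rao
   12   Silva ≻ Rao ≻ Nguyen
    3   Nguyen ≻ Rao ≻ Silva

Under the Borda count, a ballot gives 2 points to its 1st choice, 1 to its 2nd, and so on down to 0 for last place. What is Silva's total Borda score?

37

Borda scores:
  Nguyen: 4·0 + 9·2 + 12·0 + 3·2 = 24
  Silva: 4·1 + 9·1 + 12·2 + 3·0 = 37
  Rao: 4·2 + 9·0 + 12·1 + 3·1 = 23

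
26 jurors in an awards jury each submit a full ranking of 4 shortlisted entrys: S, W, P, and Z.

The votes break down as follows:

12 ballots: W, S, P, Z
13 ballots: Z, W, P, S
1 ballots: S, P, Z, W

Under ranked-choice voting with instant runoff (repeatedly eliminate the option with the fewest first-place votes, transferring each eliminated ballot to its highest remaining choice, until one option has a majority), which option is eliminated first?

P

Round 1: Z 13, W 12, S 1, P 0. P has the fewest and is eliminated.
Round 2: Z 13, W 12, S 1. S has the fewest and is eliminated.
Round 3: Z 14, W 12. Z has a majority.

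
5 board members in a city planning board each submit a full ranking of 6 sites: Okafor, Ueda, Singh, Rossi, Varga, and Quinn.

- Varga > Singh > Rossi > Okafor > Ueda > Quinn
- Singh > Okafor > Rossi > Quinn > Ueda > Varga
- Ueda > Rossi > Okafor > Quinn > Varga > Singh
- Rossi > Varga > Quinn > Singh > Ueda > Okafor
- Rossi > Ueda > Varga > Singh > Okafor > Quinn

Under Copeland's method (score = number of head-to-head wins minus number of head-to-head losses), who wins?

Pairwise results:
  Okafor vs Ueda: Ueda wins 3–2.
  Okafor vs Singh: Singh wins 4–1.
  Okafor vs Rossi: Rossi wins 4–1.
  Okafor vs Varga: Varga wins 3–2.
  Okafor vs Quinn: Okafor wins 4–1.
  Ueda vs Singh: Singh wins 3–2.
  Ueda vs Rossi: Rossi wins 4–1.
  Ueda vs Varga: Ueda wins 3–2.
  Ueda vs Quinn: Ueda wins 3–2.
  Singh vs Rossi: Rossi wins 3–2.
  Singh vs Varga: Varga wins 4–1.
  Singh vs Quinn: Singh wins 3–2.
  Rossi vs Varga: Rossi wins 4–1.
  Rossi vs Quinn: Rossi wins 5–0.
  Varga vs Quinn: Varga wins 3–2.
Copeland scores (wins − losses):
  Okafor: 1 − 4 = -3
  Ueda: 3 − 2 = 1
  Singh: 3 − 2 = 1
  Rossi: 5 − 0 = 5
  Varga: 3 − 2 = 1
  Quinn: 0 − 5 = -5
Rossi has the best Copeland score.

Rossi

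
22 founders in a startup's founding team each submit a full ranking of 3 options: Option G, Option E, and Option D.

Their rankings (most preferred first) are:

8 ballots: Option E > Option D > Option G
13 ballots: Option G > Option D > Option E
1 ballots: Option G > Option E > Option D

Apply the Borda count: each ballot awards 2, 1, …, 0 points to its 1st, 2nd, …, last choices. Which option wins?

Option G

Borda scores:
  Option G: 8·0 + 13·2 + 2 = 28
  Option E: 8·2 + 13·0 + 1 = 17
  Option D: 8·1 + 13·1 + 0 = 21
Option G has the highest total.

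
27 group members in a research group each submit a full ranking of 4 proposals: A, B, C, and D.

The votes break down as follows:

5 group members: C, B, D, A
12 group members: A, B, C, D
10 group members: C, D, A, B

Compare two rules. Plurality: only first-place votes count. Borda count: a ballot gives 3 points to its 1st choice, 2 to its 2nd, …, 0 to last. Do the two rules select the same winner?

Yes

Plurality first-place counts: A 12, B 0, C 15, D 0 → C.
Borda totals: A 46, B 34, C 57, D 25 → C.
The two rules agree on C.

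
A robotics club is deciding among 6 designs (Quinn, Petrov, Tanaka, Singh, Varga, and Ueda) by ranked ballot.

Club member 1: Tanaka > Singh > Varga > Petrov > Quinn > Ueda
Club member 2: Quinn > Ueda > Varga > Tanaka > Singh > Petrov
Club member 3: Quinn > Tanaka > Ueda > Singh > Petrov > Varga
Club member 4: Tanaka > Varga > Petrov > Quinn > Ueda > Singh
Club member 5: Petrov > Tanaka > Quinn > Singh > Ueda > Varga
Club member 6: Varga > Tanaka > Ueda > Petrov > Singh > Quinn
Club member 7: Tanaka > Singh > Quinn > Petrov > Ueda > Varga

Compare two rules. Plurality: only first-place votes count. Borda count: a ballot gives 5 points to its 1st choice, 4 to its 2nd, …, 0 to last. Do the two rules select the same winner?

Plurality first-place counts: Quinn 2, Petrov 1, Tanaka 3, Singh 0, Varga 1, Ueda 0 → Tanaka.
Borda totals: Quinn 19, Petrov 15, Tanaka 29, Singh 14, Varga 15, Ueda 13 → Tanaka.
The two rules agree on Tanaka.

Yes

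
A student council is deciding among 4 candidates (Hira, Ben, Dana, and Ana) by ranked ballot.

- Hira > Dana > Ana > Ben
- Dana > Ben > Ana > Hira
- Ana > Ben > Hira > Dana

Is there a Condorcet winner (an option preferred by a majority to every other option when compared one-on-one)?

Head-to-head results (3 voters total):
Hira vs Ben: Ben wins 2–1.
Hira vs Dana: Hira wins 2–1.
Hira vs Ana: Ana wins 2–1.
Ben vs Dana: Dana wins 2–1.
Ben vs Ana: Ana wins 2–1.
Dana vs Ana: Dana wins 2–1.
No candidate beats all others: Hira beats Dana beats Ben beats Hira, a majority cycle.

No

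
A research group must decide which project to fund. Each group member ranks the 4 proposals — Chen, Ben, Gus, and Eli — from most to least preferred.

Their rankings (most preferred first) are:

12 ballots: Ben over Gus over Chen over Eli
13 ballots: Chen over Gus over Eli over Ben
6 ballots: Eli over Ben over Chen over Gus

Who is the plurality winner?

Chen

First-place vote totals:
  Chen: 13
  Ben: 12
  Gus: 0
  Eli: 6
Chen has the most first-place votes.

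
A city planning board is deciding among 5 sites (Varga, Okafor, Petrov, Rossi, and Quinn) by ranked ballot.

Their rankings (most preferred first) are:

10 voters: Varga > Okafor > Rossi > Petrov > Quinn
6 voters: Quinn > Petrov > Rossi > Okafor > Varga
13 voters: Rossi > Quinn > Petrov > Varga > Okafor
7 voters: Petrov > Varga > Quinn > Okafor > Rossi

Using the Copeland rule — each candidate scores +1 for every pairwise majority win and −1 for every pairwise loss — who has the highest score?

Pairwise results:
  Varga vs Okafor: Varga wins 30–6.
  Varga vs Petrov: Petrov wins 26–10.
  Varga vs Rossi: Rossi wins 19–17.
  Varga vs Quinn: Quinn wins 19–17.
  Okafor vs Petrov: Petrov wins 26–10.
  Okafor vs Rossi: Rossi wins 19–17.
  Okafor vs Quinn: Quinn wins 26–10.
  Petrov vs Rossi: Rossi wins 23–13.
  Petrov vs Quinn: Quinn wins 19–17.
  Rossi vs Quinn: Rossi wins 23–13.
Copeland scores (wins − losses):
  Varga: 1 − 3 = -2
  Okafor: 0 − 4 = -4
  Petrov: 2 − 2 = 0
  Rossi: 4 − 0 = 4
  Quinn: 3 − 1 = 2
Rossi has the best Copeland score.

Rossi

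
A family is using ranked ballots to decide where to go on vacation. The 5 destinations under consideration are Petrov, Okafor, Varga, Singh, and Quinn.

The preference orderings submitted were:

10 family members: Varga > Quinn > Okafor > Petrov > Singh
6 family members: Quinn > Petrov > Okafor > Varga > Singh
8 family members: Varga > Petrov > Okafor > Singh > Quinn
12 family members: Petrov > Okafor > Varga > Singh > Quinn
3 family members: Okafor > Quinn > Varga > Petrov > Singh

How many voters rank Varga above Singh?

39

Ballots ranking Varga above Singh: 10+6+8+12+3 = 39.
Ballots ranking Singh above Varga: 0.
So 39 of 39 voters prefer Varga to Singh.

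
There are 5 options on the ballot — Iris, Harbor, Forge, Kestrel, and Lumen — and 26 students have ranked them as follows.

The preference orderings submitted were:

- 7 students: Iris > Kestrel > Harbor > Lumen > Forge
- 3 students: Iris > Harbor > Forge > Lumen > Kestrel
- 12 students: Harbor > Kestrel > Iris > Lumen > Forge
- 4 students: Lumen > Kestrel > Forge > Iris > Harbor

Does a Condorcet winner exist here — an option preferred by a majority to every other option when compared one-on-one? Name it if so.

Head-to-head results (26 voters total):
Iris vs Harbor: Iris wins 14–12.
Iris vs Forge: Iris wins 22–4.
Iris vs Kestrel: Kestrel wins 16–10.
Iris vs Lumen: Iris wins 22–4.
Harbor vs Forge: Harbor wins 22–4.
Harbor vs Kestrel: Harbor wins 15–11.
Harbor vs Lumen: Harbor wins 22–4.
Forge vs Kestrel: Kestrel wins 23–3.
Forge vs Lumen: Lumen wins 23–3.
Kestrel vs Lumen: Kestrel wins 19–7.
No candidate beats all others: Iris beats Harbor beats Kestrel beats Iris, a majority cycle.

There is no Condorcet winner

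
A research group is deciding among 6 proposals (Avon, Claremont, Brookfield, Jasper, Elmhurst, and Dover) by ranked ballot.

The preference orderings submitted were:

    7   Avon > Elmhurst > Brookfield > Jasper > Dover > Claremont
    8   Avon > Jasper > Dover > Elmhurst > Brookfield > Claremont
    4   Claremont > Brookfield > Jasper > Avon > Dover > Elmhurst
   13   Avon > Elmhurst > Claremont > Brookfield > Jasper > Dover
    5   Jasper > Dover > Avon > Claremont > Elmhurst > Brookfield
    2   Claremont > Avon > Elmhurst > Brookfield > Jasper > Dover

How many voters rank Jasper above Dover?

Ballots ranking Jasper above Dover: 7+8+4+13+5+2 = 39.
Ballots ranking Dover above Jasper: 0.
So 39 of 39 voters prefer Jasper to Dover.

39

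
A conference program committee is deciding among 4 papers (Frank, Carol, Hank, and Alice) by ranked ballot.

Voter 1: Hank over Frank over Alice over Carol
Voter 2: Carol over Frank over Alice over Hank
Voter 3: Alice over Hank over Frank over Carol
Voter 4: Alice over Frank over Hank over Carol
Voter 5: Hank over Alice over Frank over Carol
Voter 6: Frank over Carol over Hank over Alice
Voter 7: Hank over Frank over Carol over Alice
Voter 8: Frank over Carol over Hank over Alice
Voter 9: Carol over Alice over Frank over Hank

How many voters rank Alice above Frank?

4

Ballots ranking Alice above Frank: 4.
Ballots ranking Frank above Alice: 5.
So 4 of 9 voters prefer Alice to Frank.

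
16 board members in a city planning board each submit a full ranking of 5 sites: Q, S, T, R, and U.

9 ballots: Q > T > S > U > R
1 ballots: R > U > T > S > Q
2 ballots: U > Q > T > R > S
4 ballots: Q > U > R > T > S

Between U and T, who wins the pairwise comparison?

T

Ballots ranking U above T: 1+2+4 = 7.
Ballots ranking T above U: 9.
T wins the head-to-head, 9–7.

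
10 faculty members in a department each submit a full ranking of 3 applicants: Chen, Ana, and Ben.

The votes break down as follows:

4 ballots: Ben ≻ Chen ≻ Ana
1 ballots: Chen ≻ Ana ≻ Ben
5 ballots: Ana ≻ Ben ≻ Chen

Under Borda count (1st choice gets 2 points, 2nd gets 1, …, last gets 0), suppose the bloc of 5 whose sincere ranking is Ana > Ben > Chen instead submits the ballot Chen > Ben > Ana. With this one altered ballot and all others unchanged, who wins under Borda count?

Borda totals with the altered ballot: Chen 16, Ana 1, Ben 13.
The switch changes the winner from Ben to Chen.

Chen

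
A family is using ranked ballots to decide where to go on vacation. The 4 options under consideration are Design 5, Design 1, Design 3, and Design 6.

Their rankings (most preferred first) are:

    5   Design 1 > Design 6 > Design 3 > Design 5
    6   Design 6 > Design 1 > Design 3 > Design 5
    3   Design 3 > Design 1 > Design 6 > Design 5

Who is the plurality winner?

First-place vote totals:
  Design 5: 0
  Design 1: 5
  Design 3: 3
  Design 6: 6
Design 6 has the most first-place votes.

Design 6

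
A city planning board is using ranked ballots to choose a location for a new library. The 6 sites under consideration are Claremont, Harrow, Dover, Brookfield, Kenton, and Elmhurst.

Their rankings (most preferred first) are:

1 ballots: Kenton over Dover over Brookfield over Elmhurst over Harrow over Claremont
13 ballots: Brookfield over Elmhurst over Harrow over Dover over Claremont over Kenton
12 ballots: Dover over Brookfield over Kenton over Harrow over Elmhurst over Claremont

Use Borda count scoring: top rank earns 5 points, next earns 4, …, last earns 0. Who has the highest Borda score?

Brookfield

Borda scores:
  Claremont: 0 + 13·1 + 12·0 = 13
  Harrow: 1 + 13·3 + 12·2 = 64
  Dover: 4 + 13·2 + 12·5 = 90
  Brookfield: 3 + 13·5 + 12·4 = 116
  Kenton: 5 + 13·0 + 12·3 = 41
  Elmhurst: 2 + 13·4 + 12·1 = 66
Brookfield has the highest total.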